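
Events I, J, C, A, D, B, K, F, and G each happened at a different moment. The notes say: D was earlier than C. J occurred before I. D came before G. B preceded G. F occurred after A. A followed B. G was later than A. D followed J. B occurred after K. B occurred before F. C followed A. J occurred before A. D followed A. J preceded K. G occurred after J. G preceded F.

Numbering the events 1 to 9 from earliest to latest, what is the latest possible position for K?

K must come before A, B, C, D, F, and G — 6 events forced after it.
Everything else can be placed before K in some valid order, so K can sit as late as position 9 − 6 = 3.

3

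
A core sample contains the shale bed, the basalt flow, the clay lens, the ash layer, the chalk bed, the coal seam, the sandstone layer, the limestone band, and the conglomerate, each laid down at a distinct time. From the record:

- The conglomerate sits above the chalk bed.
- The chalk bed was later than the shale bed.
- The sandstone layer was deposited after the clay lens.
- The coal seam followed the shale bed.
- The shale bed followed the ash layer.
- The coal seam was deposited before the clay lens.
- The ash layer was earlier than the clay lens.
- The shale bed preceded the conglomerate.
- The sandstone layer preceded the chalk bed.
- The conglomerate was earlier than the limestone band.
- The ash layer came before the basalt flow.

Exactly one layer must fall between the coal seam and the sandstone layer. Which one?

Tracing the constraints gives the coal seam → the clay lens → the sandstone layer, so the clay lens sits after the coal seam and before the sandstone layer.
No other layer is forced both after the coal seam and before the sandstone layer.

the clay lens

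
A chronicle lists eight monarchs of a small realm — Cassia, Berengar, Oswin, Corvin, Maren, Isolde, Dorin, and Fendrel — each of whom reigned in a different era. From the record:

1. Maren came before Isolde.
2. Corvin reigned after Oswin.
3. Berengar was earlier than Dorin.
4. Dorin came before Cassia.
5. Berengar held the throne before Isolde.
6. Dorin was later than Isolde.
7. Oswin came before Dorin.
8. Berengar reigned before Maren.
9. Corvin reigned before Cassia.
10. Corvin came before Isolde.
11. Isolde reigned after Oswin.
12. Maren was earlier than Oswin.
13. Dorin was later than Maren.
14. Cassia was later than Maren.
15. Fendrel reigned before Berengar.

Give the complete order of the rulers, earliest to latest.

Fendrel, Berengar, Maren, Oswin, Corvin, Isolde, Dorin, Cassia

The constraints fix every adjacent pair, so only one ordering works:
Fendrel → Berengar → Maren → Oswin → Corvin → Isolde → Dorin → Cassia.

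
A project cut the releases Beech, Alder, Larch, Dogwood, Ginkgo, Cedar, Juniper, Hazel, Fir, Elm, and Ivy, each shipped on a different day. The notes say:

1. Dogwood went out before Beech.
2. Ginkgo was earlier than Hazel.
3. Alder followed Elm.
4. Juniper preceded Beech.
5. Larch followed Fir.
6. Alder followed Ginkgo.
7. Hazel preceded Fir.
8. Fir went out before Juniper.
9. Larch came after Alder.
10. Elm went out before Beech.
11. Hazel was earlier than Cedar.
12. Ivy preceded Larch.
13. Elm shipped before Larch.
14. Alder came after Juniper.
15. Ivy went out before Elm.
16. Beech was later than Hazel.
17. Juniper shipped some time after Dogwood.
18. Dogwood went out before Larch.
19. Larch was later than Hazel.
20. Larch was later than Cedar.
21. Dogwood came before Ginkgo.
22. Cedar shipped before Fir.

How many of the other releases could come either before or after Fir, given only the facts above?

2

Forced before Fir: Cedar, Dogwood, Ginkgo, and Hazel; forced after Fir: Alder, Beech, Juniper, and Larch.
That leaves Elm and Ivy with no forced order relative to Fir — 2.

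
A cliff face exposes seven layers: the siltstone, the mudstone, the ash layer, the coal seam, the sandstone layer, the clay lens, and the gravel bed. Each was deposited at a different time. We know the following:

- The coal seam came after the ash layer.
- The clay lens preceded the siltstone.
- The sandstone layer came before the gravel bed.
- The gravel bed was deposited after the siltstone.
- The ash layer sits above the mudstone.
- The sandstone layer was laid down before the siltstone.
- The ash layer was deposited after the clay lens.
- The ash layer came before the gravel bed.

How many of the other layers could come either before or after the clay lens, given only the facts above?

Forced after the clay lens: the ash layer, the coal seam, the gravel bed, and the siltstone.
That leaves the mudstone and the sandstone layer with no forced order relative to the clay lens — 2.

2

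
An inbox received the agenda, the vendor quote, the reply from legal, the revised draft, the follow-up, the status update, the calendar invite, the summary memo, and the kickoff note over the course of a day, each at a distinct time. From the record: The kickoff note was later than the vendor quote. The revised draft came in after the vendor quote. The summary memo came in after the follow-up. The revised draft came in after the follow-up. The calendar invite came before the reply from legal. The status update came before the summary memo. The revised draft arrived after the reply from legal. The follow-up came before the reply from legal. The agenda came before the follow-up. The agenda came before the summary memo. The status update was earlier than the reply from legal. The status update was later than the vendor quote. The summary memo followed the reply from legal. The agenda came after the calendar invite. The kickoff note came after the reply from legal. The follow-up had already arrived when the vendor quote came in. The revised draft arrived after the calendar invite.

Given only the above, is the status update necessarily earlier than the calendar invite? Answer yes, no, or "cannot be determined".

no

Tracing the constraints gives the calendar invite → the agenda → the follow-up → the vendor quote → the status update, so the calendar invite must come before the status update.
That means the status update cannot be before the calendar invite.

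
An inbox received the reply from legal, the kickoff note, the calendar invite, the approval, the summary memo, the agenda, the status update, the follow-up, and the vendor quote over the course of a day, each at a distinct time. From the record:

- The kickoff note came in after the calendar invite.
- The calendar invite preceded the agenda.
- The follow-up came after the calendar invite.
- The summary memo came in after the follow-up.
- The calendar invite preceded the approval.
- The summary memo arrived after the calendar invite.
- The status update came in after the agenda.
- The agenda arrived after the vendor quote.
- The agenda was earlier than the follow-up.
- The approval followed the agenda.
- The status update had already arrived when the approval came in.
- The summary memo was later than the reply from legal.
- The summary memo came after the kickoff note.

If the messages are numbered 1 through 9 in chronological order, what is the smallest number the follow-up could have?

4

The agenda, the calendar invite, and the vendor quote must all come before the follow-up — 3 forced predecessors.
Nothing else is forced ahead of the follow-up, so its earliest slot is position 3 + 1 = 4.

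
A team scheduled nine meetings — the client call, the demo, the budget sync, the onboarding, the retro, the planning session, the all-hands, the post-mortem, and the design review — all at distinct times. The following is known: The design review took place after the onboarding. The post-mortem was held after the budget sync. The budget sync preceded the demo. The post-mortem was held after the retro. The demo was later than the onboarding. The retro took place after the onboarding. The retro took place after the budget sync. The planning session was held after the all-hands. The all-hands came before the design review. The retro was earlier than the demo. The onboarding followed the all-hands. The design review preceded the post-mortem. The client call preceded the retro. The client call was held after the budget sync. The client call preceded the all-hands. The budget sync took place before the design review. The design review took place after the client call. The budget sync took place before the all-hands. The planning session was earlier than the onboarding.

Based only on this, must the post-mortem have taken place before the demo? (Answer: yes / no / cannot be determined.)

No chain of stated constraints runs from the post-mortem to the demo, and none runs from the demo to the post-mortem either.
So the relative order of the post-mortem and the demo is not fixed by the given facts.

cannot be determined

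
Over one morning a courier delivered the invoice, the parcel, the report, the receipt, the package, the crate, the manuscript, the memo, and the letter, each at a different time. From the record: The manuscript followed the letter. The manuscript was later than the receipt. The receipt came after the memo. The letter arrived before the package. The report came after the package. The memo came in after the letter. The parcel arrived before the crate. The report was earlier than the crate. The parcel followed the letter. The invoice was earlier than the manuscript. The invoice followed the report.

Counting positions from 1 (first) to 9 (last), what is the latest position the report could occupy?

The report must come before the crate, the invoice, and the manuscript — 3 items forced after it.
Everything else can be placed before the report in some valid order, so the report can sit as late as position 9 − 3 = 6.

6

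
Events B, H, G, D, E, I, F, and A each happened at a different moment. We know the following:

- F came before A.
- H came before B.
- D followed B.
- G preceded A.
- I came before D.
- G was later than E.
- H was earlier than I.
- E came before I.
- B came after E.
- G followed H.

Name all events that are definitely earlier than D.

Directly stated before D: B and I.
E reaches D via E → I → D.
H reaches D via H → B → D.

B, E, H, I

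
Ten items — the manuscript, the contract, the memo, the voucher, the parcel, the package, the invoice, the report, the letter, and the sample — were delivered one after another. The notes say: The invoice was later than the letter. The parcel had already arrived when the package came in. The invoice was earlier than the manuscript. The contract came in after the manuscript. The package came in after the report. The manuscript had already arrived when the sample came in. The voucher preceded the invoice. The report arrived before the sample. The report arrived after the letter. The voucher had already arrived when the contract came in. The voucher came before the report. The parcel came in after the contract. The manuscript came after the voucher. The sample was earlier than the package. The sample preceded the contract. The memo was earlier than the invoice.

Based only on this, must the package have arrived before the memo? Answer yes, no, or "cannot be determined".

no

Tracing the constraints gives the memo → the invoice → the manuscript → the sample → the package, so the memo must come before the package.
That means the package cannot be before the memo.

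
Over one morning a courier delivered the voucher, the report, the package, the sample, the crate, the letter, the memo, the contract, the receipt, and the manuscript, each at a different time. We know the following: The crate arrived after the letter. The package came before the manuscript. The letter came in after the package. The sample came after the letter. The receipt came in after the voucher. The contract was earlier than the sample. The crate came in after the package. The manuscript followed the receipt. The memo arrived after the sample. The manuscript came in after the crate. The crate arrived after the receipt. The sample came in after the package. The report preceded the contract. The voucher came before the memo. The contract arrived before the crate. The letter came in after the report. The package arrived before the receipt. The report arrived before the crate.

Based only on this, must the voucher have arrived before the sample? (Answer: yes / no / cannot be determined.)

No chain of stated constraints runs from the voucher to the sample, and none runs from the sample to the voucher either.
So the relative order of the voucher and the sample is not fixed by the given facts.

cannot be determined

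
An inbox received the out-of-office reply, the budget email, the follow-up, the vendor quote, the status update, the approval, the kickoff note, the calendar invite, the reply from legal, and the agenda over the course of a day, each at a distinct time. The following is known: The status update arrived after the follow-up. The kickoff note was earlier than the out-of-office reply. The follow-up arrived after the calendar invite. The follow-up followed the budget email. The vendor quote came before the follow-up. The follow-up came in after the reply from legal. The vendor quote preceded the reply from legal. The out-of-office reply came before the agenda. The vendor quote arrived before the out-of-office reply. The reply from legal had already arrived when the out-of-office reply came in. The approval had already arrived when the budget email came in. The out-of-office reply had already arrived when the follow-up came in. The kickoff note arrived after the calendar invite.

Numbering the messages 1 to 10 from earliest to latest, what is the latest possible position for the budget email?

8

The budget email must come before the follow-up and the status update — 2 messages forced after it.
Everything else can be placed before the budget email in some valid order, so the budget email can sit as late as position 10 − 2 = 8.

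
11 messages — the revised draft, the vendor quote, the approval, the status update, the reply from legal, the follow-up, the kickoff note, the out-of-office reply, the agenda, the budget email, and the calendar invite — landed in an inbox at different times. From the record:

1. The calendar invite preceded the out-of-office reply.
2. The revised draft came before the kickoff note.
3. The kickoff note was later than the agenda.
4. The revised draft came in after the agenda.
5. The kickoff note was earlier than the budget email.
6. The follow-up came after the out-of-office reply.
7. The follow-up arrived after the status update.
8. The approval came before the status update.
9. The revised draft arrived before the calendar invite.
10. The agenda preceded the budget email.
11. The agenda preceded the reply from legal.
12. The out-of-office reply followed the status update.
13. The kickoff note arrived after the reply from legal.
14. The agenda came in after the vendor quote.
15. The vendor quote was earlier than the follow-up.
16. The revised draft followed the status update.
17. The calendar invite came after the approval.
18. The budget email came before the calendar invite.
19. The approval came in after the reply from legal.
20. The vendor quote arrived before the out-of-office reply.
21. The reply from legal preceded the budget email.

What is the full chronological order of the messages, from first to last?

The constraints fix every adjacent pair, so only one ordering works:
the vendor quote → the agenda → the reply from legal → the approval → the status update → the revised draft → the kickoff note → the budget email → the calendar invite → the out-of-office reply → the follow-up.

the vendor quote, the agenda, the reply from legal, the approval, the status update, the revised draft, the kickoff note, the budget email, the calendar invite, the out-of-office reply, the follow-up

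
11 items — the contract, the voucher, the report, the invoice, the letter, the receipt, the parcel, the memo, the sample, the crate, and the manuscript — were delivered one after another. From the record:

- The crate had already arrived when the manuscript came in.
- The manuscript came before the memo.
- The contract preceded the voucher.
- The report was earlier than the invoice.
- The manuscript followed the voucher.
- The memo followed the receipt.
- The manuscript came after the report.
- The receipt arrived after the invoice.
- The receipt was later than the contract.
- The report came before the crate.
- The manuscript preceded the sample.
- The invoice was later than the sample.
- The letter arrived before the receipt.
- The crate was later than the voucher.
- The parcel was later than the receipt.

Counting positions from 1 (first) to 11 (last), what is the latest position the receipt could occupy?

9

The receipt must come before the memo and the parcel — 2 items forced after it.
Everything else can be placed before the receipt in some valid order, so the receipt can sit as late as position 11 − 2 = 9.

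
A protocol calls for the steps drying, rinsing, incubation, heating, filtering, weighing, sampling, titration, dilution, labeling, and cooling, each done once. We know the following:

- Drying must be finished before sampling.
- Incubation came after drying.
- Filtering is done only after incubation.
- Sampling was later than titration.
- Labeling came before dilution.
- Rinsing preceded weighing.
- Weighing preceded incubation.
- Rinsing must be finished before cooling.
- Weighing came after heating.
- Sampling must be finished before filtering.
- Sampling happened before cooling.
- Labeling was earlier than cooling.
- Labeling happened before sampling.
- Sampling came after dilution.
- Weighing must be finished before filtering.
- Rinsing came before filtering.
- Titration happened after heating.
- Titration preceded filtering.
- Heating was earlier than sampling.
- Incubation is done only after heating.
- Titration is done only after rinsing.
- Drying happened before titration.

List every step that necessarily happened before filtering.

Directly stated before filtering: incubation, rinsing, sampling, titration, and weighing.
Dilution reaches filtering via dilution → sampling → filtering.
Drying reaches filtering via drying → titration → filtering.
Heating reaches filtering via heating → weighing → filtering.
Likewise labeling reaches filtering by chaining the stated constraints.
No chain forces cooling ahead of filtering.

dilution, drying, heating, incubation, labeling, rinsing, sampling, titration, weighing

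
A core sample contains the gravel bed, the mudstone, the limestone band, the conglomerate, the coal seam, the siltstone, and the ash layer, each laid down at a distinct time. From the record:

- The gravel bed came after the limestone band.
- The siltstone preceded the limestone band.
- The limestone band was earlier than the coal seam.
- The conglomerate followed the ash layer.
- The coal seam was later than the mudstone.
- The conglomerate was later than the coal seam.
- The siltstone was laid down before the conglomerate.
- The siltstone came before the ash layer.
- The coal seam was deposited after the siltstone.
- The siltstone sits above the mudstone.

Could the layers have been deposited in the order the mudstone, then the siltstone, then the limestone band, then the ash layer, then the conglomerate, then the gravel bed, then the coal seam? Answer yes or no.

The constraints require the coal seam before the conglomerate, but in the proposed sequence the conglomerate appears ahead of the coal seam. That one violation is enough.

no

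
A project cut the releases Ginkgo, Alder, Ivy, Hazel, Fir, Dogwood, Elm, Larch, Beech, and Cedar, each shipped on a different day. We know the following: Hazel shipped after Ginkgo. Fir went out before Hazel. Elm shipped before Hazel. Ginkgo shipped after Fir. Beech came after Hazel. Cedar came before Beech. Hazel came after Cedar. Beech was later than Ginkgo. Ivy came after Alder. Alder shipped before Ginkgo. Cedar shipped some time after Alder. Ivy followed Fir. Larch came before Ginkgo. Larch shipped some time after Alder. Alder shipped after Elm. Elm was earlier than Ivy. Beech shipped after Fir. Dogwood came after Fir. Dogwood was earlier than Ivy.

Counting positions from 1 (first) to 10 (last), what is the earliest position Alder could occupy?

2

Elm must come before Alder — 1 forced predecessor.
Nothing else is forced ahead of Alder, so its earliest slot is position 1 + 1 = 2.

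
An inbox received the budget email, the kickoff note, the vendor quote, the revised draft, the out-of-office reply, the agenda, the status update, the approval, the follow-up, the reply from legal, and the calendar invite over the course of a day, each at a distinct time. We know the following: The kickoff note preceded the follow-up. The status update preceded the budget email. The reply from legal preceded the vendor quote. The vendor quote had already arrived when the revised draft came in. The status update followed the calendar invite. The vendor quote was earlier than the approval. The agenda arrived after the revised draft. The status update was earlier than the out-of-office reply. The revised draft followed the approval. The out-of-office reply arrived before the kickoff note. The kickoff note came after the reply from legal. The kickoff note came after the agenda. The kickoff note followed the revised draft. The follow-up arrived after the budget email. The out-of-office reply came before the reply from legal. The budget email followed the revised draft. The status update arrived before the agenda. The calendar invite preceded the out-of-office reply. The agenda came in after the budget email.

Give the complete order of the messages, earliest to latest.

The constraints fix every adjacent pair, so only one ordering works:
the calendar invite → the status update → the out-of-office reply → the reply from legal → the vendor quote → the approval → the revised draft → the budget email → the agenda → the kickoff note → the follow-up.

the calendar invite, the status update, the out-of-office reply, the reply from legal, the vendor quote, the approval, the revised draft, the budget email, the agenda, the kickoff note, the follow-up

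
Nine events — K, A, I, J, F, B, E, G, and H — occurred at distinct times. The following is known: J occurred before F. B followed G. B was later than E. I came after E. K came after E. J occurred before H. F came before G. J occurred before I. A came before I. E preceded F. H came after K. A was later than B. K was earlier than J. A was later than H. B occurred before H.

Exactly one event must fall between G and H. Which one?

Tracing the constraints gives G → B → H, so B sits after G and before H.
No other event is forced both after G and before H.

B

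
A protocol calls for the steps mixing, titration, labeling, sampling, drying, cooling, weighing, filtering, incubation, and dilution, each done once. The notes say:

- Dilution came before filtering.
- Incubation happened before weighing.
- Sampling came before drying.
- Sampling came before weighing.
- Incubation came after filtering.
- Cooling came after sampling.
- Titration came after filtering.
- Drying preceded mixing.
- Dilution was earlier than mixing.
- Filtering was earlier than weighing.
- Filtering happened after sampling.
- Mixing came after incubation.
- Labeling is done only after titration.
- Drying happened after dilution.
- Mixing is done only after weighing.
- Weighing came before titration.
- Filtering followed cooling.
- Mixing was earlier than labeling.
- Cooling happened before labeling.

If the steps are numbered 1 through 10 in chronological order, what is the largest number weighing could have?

Weighing must come before labeling, mixing, and titration — 3 steps forced after it.
Everything else can be placed before weighing in some valid order, so weighing can sit as late as position 10 − 3 = 7.

7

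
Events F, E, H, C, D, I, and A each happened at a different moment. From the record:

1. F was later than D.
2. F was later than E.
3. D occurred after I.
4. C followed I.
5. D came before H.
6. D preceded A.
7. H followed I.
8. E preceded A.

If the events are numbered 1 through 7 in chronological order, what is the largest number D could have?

4

D must come before A, F, and H — 3 events forced after it.
Everything else can be placed before D in some valid order, so D can sit as late as position 7 − 3 = 4.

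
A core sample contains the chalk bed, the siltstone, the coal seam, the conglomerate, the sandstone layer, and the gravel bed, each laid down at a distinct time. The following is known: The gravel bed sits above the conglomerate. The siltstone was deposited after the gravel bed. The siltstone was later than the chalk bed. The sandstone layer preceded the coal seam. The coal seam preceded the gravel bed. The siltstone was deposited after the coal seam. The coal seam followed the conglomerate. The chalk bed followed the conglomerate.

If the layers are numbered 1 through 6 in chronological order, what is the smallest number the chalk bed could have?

2

The conglomerate must come before the chalk bed — 1 forced predecessor.
Nothing else is forced ahead of the chalk bed, so its earliest slot is position 1 + 1 = 2.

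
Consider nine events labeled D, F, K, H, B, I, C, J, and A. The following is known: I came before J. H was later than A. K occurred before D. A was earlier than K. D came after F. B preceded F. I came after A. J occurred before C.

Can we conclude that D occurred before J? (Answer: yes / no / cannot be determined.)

cannot be determined

No chain of stated constraints runs from D to J, and none runs from J to D either.
So the relative order of D and J is not fixed by the given facts.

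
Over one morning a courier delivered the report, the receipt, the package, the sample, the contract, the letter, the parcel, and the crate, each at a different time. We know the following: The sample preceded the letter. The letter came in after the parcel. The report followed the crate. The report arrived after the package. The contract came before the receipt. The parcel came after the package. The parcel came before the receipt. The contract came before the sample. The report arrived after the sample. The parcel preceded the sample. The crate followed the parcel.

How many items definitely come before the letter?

Directly stated before the letter: the parcel and the sample.
The contract reaches the letter via the contract → the sample → the letter.
The package reaches the letter via the package → the parcel → the letter.
No chain forces the report (or any of the others) ahead of the letter.
That's the contract, the package, the parcel, and the sample — 4 in all.

4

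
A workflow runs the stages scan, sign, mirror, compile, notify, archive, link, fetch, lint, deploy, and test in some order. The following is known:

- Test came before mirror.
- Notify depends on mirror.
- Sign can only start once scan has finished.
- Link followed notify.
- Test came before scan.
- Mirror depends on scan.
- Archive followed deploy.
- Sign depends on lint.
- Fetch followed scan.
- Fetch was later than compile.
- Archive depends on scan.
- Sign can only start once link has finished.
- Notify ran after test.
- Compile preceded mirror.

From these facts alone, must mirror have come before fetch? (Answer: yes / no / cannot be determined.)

cannot be determined

No chain of stated constraints runs from mirror to fetch, and none runs from fetch to mirror either.
So the relative order of mirror and fetch is not fixed by the given facts.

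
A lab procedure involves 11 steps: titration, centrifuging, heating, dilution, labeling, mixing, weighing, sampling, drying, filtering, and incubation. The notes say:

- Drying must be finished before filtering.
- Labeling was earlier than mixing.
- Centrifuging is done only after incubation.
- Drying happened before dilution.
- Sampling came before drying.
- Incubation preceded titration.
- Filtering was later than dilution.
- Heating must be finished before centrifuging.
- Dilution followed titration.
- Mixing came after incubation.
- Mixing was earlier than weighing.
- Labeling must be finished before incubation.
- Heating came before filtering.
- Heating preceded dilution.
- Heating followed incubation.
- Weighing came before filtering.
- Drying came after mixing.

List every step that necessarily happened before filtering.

Directly stated before filtering: dilution, drying, heating, and weighing.
Incubation reaches filtering via incubation → heating → filtering.
Labeling reaches filtering via labeling → mixing → weighing → filtering.
Mixing reaches filtering via mixing → weighing → filtering.
Likewise sampling and titration each reach filtering by chaining the stated constraints.
No chain forces centrifuging ahead of filtering.

dilution, drying, heating, incubation, labeling, mixing, sampling, titration, weighing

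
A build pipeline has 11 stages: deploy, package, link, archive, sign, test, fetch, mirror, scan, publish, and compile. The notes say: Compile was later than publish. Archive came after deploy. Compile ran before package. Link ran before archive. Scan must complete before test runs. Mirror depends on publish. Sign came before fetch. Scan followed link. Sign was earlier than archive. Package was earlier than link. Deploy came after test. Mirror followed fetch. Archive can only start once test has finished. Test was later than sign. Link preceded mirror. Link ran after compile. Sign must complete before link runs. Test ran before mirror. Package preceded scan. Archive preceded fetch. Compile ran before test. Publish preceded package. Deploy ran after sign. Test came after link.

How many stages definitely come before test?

Directly stated before test: compile, link, scan, and sign.
Package reaches test via package → link → test.
Publish reaches test via publish → compile → test.
No chain forces deploy (or any of the others) ahead of test.
That's compile, link, package, publish, scan, and sign — 6 in all.

6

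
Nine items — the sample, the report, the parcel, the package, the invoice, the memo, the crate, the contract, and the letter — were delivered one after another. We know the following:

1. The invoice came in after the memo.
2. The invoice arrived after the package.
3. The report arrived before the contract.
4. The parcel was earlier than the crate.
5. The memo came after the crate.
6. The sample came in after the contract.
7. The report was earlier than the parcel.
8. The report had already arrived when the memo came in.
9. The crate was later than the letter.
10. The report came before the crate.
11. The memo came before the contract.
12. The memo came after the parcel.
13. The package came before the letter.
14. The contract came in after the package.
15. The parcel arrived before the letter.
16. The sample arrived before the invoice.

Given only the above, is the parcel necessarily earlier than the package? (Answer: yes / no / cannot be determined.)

No chain of stated constraints runs from the parcel to the package, and none runs from the package to the parcel either.
So the relative order of the parcel and the package is not fixed by the given facts.

cannot be determined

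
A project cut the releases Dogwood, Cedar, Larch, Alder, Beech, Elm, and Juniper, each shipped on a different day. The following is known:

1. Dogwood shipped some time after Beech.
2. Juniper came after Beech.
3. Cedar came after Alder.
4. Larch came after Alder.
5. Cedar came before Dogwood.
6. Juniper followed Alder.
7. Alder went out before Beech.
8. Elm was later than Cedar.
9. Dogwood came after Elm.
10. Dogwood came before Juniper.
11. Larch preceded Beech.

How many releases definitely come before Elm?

2

Directly stated before Elm: Cedar.
Alder reaches Elm via Alder → Cedar → Elm.
No chain forces Juniper (or any of the others) ahead of Elm.
That's Alder and Cedar — 2 in all.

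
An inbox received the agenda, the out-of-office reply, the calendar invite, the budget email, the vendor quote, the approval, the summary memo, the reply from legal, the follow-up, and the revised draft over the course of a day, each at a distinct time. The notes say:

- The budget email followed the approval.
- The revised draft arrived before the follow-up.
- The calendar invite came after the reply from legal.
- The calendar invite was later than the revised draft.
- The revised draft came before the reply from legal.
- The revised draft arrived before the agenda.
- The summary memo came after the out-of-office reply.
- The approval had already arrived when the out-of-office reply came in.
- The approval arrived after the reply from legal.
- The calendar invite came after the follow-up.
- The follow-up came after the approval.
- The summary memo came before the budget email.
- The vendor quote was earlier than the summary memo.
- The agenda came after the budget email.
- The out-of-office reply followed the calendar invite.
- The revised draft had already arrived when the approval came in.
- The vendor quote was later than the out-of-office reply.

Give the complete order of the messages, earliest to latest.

The constraints fix every adjacent pair, so only one ordering works:
the revised draft → the reply from legal → the approval → the follow-up → the calendar invite → the out-of-office reply → the vendor quote → the summary memo → the budget email → the agenda.

the revised draft, the reply from legal, the approval, the follow-up, the calendar invite, the out-of-office reply, the vendor quote, the summary memo, the budget email, the agenda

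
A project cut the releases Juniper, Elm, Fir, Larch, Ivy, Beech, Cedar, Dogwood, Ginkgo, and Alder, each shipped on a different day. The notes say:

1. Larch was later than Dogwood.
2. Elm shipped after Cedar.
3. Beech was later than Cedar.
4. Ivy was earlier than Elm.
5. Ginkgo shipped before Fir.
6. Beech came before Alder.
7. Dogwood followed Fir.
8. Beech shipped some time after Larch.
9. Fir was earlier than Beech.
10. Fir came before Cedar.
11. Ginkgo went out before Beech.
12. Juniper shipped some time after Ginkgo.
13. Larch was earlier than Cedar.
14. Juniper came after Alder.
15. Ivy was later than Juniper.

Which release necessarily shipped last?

Elm

Every other release has a chain of constraints placing it before Elm, so Elm is last.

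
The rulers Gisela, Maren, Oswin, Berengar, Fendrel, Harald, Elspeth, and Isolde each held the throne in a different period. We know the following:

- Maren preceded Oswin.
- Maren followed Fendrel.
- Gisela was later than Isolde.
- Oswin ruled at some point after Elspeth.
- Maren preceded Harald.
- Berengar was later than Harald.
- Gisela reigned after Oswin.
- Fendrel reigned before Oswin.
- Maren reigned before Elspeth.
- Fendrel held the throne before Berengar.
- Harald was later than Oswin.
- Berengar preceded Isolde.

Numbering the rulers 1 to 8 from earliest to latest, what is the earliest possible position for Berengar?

Elspeth, Fendrel, Harald, Maren, and Oswin must all come before Berengar — 5 forced predecessors.
Nothing else is forced ahead of Berengar, so their earliest slot is position 5 + 1 = 6.

6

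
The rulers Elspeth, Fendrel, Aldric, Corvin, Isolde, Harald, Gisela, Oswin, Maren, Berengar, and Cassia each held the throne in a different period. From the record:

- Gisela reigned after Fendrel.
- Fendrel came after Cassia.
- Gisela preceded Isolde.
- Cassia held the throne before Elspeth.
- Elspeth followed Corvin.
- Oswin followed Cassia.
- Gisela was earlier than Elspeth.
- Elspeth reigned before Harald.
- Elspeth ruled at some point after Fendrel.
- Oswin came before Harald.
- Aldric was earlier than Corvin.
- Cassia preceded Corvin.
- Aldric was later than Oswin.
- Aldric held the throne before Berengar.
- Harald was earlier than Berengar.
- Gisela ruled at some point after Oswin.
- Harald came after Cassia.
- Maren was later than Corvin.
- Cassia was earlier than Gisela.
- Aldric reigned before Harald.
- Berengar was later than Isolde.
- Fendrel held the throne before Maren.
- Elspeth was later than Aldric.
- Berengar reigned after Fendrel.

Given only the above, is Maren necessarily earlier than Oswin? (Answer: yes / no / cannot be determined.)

no

Tracing the constraints gives Oswin → Aldric → Corvin → Maren, so Oswin must come before Maren.
That means Maren cannot be before Oswin.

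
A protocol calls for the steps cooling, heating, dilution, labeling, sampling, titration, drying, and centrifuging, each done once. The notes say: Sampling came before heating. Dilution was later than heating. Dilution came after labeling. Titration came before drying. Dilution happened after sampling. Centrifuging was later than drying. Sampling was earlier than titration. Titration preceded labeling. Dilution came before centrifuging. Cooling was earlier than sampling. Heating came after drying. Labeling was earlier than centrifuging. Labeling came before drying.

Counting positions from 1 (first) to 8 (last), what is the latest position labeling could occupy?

Labeling must come before centrifuging, dilution, drying, and heating — 4 steps forced after it.
Everything else can be placed before labeling in some valid order, so labeling can sit as late as position 8 − 4 = 4.

4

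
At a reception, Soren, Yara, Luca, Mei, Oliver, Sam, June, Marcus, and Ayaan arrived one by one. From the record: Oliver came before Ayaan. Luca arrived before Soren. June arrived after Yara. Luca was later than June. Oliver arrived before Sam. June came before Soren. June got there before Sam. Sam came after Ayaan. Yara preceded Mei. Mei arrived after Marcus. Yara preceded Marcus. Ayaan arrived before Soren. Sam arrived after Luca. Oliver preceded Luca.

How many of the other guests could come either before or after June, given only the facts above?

4

Forced before June: Yara; forced after June: Luca, Sam, and Soren.
That leaves Ayaan, Marcus, Mei, and Oliver with no forced order relative to June — 4.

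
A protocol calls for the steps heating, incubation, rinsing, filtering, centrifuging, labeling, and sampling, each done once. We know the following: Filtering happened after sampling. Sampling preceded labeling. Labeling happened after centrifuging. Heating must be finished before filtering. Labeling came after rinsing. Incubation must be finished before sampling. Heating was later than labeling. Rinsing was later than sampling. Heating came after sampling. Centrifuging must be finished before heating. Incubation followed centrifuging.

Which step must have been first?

centrifuging

Centrifuging has a chain of constraints placing it before every other step, so centrifuging must be first.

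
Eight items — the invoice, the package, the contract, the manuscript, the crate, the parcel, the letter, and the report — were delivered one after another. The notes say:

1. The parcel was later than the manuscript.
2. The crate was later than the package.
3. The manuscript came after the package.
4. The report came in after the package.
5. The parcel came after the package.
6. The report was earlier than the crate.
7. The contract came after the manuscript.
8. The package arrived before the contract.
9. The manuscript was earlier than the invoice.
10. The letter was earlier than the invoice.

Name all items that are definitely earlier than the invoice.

Directly stated before the invoice: the letter and the manuscript.
The package reaches the invoice via the package → the manuscript → the invoice.

the letter, the manuscript, the package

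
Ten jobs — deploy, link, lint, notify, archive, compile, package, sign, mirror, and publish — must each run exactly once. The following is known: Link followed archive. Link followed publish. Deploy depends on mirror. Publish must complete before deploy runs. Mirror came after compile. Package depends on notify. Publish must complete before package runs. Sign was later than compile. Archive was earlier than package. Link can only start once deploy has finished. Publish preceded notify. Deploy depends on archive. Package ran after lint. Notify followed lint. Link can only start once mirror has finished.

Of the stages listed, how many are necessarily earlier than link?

Directly stated before link: archive, deploy, mirror, and publish.
Compile reaches link via compile → mirror → link.
That's archive, compile, deploy, mirror, and publish — 5 in all.

5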